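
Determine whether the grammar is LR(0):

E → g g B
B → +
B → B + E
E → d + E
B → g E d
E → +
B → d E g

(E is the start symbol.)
No. Shift-reduce conflict between [E → g g B .] and [B → B . + E]

A grammar is LR(0) if no state in the canonical LR(0) collection has:
  - both a shift item (dot before a terminal) and a complete item (shift-reduce conflict), or
  - two or more complete items (reduce-reduce conflict; the accept item [E' → E .] counts as a complete item here).

Augment with E' → E and build the canonical LR(0) collection (I0 = CLOSURE({[E' → . E]}), then GOTO on every symbol after a dot until no new states appear). It has 18 states:
  I0: { [E → . +], [E → . d + E], [E → . g g B], [E' → . E] }  — shift
  I1: { [E → + .] }  — reduce
  I2: { [E' → E .] }  — accept
  I3: { [E → d . + E] }  — shift
  I4: { [E → g . g B] }  — shift
  I5: { [B → . +], [B → . B + E], [B → . d E g], [B → . g E d], [E → g g . B] }  — shift
  I6: { [B → + .] }  — reduce
  I7: { [B → B . + E], [E → g g B .] }  — shift, reduce
  I8: { [B → d . E g], [E → . +], [E → . d + E], [E → . g g B] }  — shift
  I9: { [B → g . E d], [E → . +], [E → . d + E], [E → . g g B] }  — shift
  I10: { [B → g E . d] }  — shift
  I11: { [B → g E d .] }  — reduce
  I12: { [B → d E . g] }  — shift
  I13: { [B → d E g .] }  — reduce
  I14: { [B → B + . E], [E → . +], [E → . d + E], [E → . g g B] }  — shift
  I15: { [B → B + E .] }  — reduce
  I16: { [E → . +], [E → . d + E], [E → . g g B], [E → d + . E] }  — shift
  I17: { [E → d + E .] }  — reduce

Conflict in state I7:
  Shift-reduce conflict between [E → g g B .] and [B → B . + E]
So the grammar is NOT LR(0).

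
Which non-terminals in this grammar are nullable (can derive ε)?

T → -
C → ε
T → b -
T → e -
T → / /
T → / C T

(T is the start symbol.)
A non-terminal is nullable if it can derive ε (the empty string): either it has an ε-production, or it has a production whose right-hand side consists entirely of nullable non-terminals.

ε-productions: C → ε
So C is immediately nullable.
No further non-terminal can be added: every production for the remaining non-terminals contains a terminal or a non-nullable non-terminal.
Nullable = { 'C' }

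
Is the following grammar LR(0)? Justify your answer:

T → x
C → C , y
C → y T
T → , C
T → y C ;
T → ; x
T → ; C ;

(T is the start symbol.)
No. Shift-reduce conflict between [T → , C .] and [C → C . , y]

Augment with T' → T and build the canonical LR(0) collection (I0 = CLOSURE({[T' → . T]}), then GOTO on every symbol after a dot until no new states appear). It has 16 states:
  I0: { [T → . , C], [T → . ; C ;], [T → . ; x], [T → . x], [T → . y C ;], [T' → . T] }  — shift
  I1: { [C → . C , y], [C → . y T], [T → , . C] }  — shift
  I2: { [C → . C , y], [C → . y T], [T → ; . C ;], [T → ; . x] }  — shift
  I3: { [T' → T .] }  — accept
  I4: { [T → x .] }  — reduce
  I5: { [C → . C , y], [C → . y T], [T → y . C ;] }  — shift
  I6: { [C → C . , y], [T → y C . ;] }  — shift
  I7: { [C → y . T], [T → . , C], [T → . ; C ;], [T → . ; x], [T → . x], [T → . y C ;] }  — shift
  I8: { [C → y T .] }  — reduce
  I9: { [C → C , . y] }  — shift
  I10: { [T → y C ; .] }  — reduce
  I11: { [C → C , y .] }  — reduce
  I12: { [C → C . , y], [T → ; C . ;] }  — shift
  I13: { [T → ; x .] }  — reduce
  I14: { [T → ; C ; .] }  — reduce
  I15: { [C → C . , y], [T → , C .] }  — shift, reduce

Conflict in state I15:
  Shift-reduce conflict between [T → , C .] and [C → C . , y]
So the grammar is NOT LR(0).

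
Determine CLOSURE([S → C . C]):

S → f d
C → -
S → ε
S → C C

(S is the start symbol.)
Start with: [S → C . C]
  [S → C . C] has the dot before C: add [C → . -]
No further items can be added.

CLOSURE = { [C → . -], [S → C . C] }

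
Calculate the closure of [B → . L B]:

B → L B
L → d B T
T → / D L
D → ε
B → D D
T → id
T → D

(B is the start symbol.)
Start with: [B → . L B]
  [B → . L B] has the dot before L: add [L → . d B T]
No further items can be added.

CLOSURE = { [B → . L B], [L → . d B T] }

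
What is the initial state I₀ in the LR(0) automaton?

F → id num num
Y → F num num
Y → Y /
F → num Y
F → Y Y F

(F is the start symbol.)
{ [F → . Y Y F], [F → . id num num], [F → . num Y], [F' → . F], [Y → . F num num], [Y → . Y /] }

First, augment the grammar with F' → F
I₀ = CLOSURE({ [F' → . F] }):
  [F' → . F] has the dot before F: add [F → . id num num], [F → . num Y], [F → . Y Y F]
  [F → . Y Y F] has the dot before Y: add [Y → . F num num], [Y → . Y /]
No further items can be added.

I₀ = { [F → . Y Y F], [F → . id num num], [F → . num Y], [F' → . F], [Y → . F num num], [Y → . Y /] }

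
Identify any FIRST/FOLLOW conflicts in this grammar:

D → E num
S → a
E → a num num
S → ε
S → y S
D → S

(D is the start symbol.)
Nullable non-terminals: D, S.
FIRST sets used below: FIRST(E) = { 'a' }, FIRST(S) = { 'a', 'y', ε }

D: nullable alternative(s) D → S; FOLLOW(D) = { $ }
  D → E num: FIRST \ {ε} = { 'a' } — disjoint from FOLLOW(D)
  D → S: FIRST \ {ε} = { 'a', 'y' } — this is the only nullable alternative, skip

S: nullable alternative(s) S → ε; FOLLOW(S) = { $ }
  S → a: FIRST \ {ε} = { 'a' } — disjoint from FOLLOW(S)
  S → ε: FIRST \ {ε} = { } — this is the only nullable alternative, skip
  S → y S: FIRST \ {ε} = { 'y' } — disjoint from FOLLOW(S)

E has no nullable alternative, so no FIRST/FOLLOW check is needed there.

No FIRST/FOLLOW conflicts found.

Answer: No FIRST/FOLLOW conflicts.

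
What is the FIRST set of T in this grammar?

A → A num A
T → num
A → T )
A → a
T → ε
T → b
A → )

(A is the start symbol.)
To compute FIRST(T), examine every production with T on the left-hand side, reading each right-hand side left to right until a non-nullable symbol is reached.

From T → num:
  - num is a terminal: add 'num' and stop
From T → ε:
  - ε-production, so ε ∈ FIRST(T)
From T → b:
  - b is a terminal: add 'b' and stop

Collecting: FIRST(T) = { 'b', 'num', ε }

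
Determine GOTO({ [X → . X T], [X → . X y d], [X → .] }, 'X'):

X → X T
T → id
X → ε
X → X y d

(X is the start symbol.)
{ [T → . id], [X → X . T], [X → X . y d] }

GOTO(I, 'X') = CLOSURE({ [A → αX.β] : [A → α.Xβ] ∈ I, X = 'X' })

Items with dot before 'X', with the dot advanced:
  [X → . X T] → [X → X . T]
  [X → . X y d] → [X → X . y d]
Closure of the advanced items:
  [X → X . T] has the dot before T: add [T → . id]

GOTO = { [T → . id], [X → X . T], [X → X . y d] }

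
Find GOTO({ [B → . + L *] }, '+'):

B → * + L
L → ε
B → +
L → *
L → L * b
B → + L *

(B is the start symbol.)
GOTO(I, '+') = CLOSURE({ [A → αX.β] : [A → α.Xβ] ∈ I, X = '+' })

Items with dot before '+', with the dot advanced:
  [B → . + L *] → [B → + . L *]
Closure of the advanced items:
  [B → + . L *] has the dot before L: add [L → .], [L → . *], [L → . L * b]

GOTO = { [B → + . L *], [L → . *], [L → . L * b], [L → .] }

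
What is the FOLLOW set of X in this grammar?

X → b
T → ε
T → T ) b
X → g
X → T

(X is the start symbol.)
X is the start symbol, so $ ∈ FOLLOW(X).
X does not occur on any right-hand side.

Taking the union: FOLLOW(X) = { $ }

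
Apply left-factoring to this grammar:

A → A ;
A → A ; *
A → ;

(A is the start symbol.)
Left-factoring transforms A → αβ₁ | αβ₂ into A → αA' and A' → β₁ | β₂
(α is the longest common prefix among the alternatives). Repeat until
no nonterminal has two alternatives with a common prefix.

Round 1: A has alternatives sharing prefix 'A ;'. Introduce A': A → A ; A'
  Add: A' → ε
  Add: A' → *

No remaining common prefixes — done.

Resulting grammar:
A → A ; A'
A' → ε
A' → *
A → ;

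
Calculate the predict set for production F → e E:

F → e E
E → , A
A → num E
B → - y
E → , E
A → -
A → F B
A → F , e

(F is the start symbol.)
{ 'e' }

PREDICT(F → e E) = (FIRST(RHS) \ {ε}) ∪ (FOLLOW(F) if ε ∈ FIRST(RHS), i.e. RHS ⇒* ε)
FIRST(e E) = { 'e' }
ε ∉ FIRST(e E), so FOLLOW(F) is not added.
PREDICT(F → e E) = { 'e' }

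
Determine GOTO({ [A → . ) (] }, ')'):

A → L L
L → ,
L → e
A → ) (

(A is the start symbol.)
{ [A → ) . (] }

GOTO(I, ')') = CLOSURE({ [A → αX.β] : [A → α.Xβ] ∈ I, X = ')' })

Items with dot before ')', with the dot advanced:
  [A → . ) (] → [A → ) . (]
Closure adds nothing (no advanced item has the dot before a non-terminal).

GOTO = { [A → ) . (] }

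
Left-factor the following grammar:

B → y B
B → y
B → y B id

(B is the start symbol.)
Left-factoring transforms A → αβ₁ | αβ₂ into A → αA' and A' → β₁ | β₂
(α is the longest common prefix among the alternatives). Repeat until
no nonterminal has two alternatives with a common prefix.

Round 1: B has alternatives sharing prefix 'y'. Introduce B': B → y B'
  Add: B' → B
  Add: B' → ε
  Add: B' → B id

Round 2: B' has alternatives sharing prefix 'B'. Introduce B'': B' → B B''
  Add: B'' → ε
  Add: B'' → id

No remaining common prefixes — done.

Resulting grammar:
B → y B'
B' → B B''
B'' → ε
B'' → id
B' → ε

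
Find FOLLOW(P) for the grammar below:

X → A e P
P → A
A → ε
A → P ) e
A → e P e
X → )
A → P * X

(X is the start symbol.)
In X → A e P: P is at the end, add FOLLOW(X)
In A → P ) e: P is followed by ')' e, add FIRST(')' e) \ {ε} = { ')' }
In A → e P e: P is followed by e, add FIRST(e) \ {ε} = { 'e' }
In A → P * X: P is followed by '*' X, add FIRST('*' X) \ {ε} = { '*' }

The FOLLOW sets referred to above (computed the same way, to a fixed point):
  FOLLOW(X) = { $, ')', '*', 'e' }

Taking the union: FOLLOW(P) = { $, ')', '*', 'e' }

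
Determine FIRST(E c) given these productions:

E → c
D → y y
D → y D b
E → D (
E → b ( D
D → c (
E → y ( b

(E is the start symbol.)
{ 'b', 'c', 'y' }

FIRST sets of the non-terminals involved (from the grammar, by fixed-point iteration):
  FIRST(E) = { 'b', 'c', 'y' }

To compute FIRST(E c), process the symbols left to right:
Symbol E is a non-terminal. Add FIRST(E) \ {ε} = { 'b', 'c', 'y' }
E is not nullable (ε ∉ FIRST(E)), so stop here.
FIRST(E c) = { 'b', 'c', 'y' }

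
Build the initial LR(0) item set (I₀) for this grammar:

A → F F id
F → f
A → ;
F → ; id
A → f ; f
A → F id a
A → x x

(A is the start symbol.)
First, augment the grammar with A' → A
I₀ = CLOSURE({ [A' → . A] }):
  [A' → . A] has the dot before A: add [A → . F F id], [A → . ;], [A → . f ; f], [A → . F id a], [A → . x x]
  [A → . F F id] has the dot before F: add [F → . f], [F → . ; id]
No further items can be added.

I₀ = { [A → . ;], [A → . F F id], [A → . F id a], [A → . f ; f], [A → . x x], [A' → . A], [F → . ; id], [F → . f] }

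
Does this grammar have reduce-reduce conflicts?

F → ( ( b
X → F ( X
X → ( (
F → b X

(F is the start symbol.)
Augment with F' → F and build the canonical LR(0) collection (I0 = CLOSURE({[F' → . F]}), then GOTO on every symbol after a dot until no new states appear). It has 12 states:
  I0: { [F → . ( ( b], [F → . b X], [F' → . F] }  — shift
  I1: { [F → ( . ( b] }  — shift
  I2: { [F' → F .] }  — accept
  I3: { [F → . ( ( b], [F → . b X], [F → b . X], [X → . ( (], [X → . F ( X] }  — shift
  I4: { [F → ( . ( b], [X → ( . (] }  — shift
  I5: { [X → F . ( X] }  — shift
  I6: { [F → b X .] }  — reduce
  I7: { [F → . ( ( b], [F → . b X], [X → . ( (], [X → . F ( X], [X → F ( . X] }  — shift
  I8: { [X → F ( X .] }  — reduce
  I9: { [F → ( ( . b], [X → ( ( .] }  — shift, reduce
  I10: { [F → ( ( b .] }  — reduce
  I11: { [F → ( ( . b] }  — shift

No state contains more than one complete item.

Answer: No reduce-reduce conflicts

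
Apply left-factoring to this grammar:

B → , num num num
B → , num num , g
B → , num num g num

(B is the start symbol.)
Left-factoring transforms A → αβ₁ | αβ₂ into A → αA' and A' → β₁ | β₂
(α is the longest common prefix among the alternatives). Repeat until
no nonterminal has two alternatives with a common prefix.

Round 1: B has alternatives sharing prefix ', num num'. Introduce B': B → , num num B'
  Add: B' → num
  Add: B' → , g
  Add: B' → g num

No remaining common prefixes — done.

Resulting grammar:
B → , num num B'
B' → num
B' → , g
B' → g num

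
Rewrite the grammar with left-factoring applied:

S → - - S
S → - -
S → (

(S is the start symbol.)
Left-factoring transforms A → αβ₁ | αβ₂ into A → αA' and A' → β₁ | β₂
(α is the longest common prefix among the alternatives). Repeat until
no nonterminal has two alternatives with a common prefix.

Round 1: S has alternatives sharing prefix '- -'. Introduce S': S → - - S'
  Add: S' → S
  Add: S' → ε

No remaining common prefixes — done.

Resulting grammar:
S → - - S'
S' → S
S' → ε
S → (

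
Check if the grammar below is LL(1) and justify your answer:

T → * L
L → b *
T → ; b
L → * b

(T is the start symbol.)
Yes, the grammar is LL(1).

For T:
  PREDICT(T → '*' L) = { '*' }
  PREDICT(T → ';' b) = { ';' }
For L:
  PREDICT(L → b '*') = { 'b' }
  PREDICT(L → '*' b) = { '*' }

All predict sets are disjoint. The grammar IS LL(1).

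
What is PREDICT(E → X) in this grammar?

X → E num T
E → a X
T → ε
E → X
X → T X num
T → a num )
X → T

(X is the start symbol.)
{ 'a', 'num' }

PREDICT(E → X) = (FIRST(RHS) \ {ε}) ∪ (FOLLOW(E) if ε ∈ FIRST(RHS), i.e. RHS ⇒* ε)
FIRST(X) = { 'a', 'num', ε }
FIRST(X) = { 'a', 'num', ε }
ε ∈ FIRST(X) (the right-hand side is nullable), so add FOLLOW(E) = { 'num' }
PREDICT(E → X) = { 'a', 'num' }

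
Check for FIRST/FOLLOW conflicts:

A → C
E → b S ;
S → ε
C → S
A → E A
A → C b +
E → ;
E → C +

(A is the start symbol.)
No FIRST/FOLLOW conflicts.

Nullable non-terminals: A, C, S.
FIRST sets used below: FIRST(C) = { ε }, FIRST(E) = { '+', ';', 'b' }

A: nullable alternative(s) A → C; FOLLOW(A) = { $ }
  A → C: FIRST \ {ε} = { } — this is the only nullable alternative, skip
  A → E A: FIRST \ {ε} = { '+', ';', 'b' } — disjoint from FOLLOW(A)
  A → C b +: FIRST \ {ε} = { 'b' } — disjoint from FOLLOW(A)
C has a nullable alternative but only one production, so nothing to check.
S has a nullable alternative but only one production, so nothing to check.

E has no nullable alternative, so no FIRST/FOLLOW check is needed there.

No FIRST/FOLLOW conflicts found.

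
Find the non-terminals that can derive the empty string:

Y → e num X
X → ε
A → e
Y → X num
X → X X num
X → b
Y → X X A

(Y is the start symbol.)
A non-terminal is nullable if it can derive ε (the empty string): either it has an ε-production, or it has a production whose right-hand side consists entirely of nullable non-terminals.

ε-productions: X → ε
So X is immediately nullable.
No further non-terminal can be added: every production for the remaining non-terminals contains a terminal or a non-nullable non-terminal.
Nullable = { 'X' }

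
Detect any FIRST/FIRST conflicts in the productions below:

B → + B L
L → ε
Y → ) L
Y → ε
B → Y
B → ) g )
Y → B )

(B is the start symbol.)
FIRST sets of the non-terminals at (or reachable through a nullable prefix from) the front of some alternative:
  FIRST(Y) = { ')', '+', ε }
  FIRST(B) = { ')', '+', ε }

Productions for B:
  B → + B L: FIRST = { '+' }
  B → Y: FIRST = { ')', '+', ε }
  B → ) g ): FIRST = { ')' }
Productions for Y:
  Y → ) L: FIRST = { ')' }
  Y → ε: FIRST = { ε }
  Y → B ): FIRST = { ')', '+' }
L has only one production, so no FIRST/FIRST conflict is possible there.

Conflict for B: B → + B L and B → Y
  Overlap: { '+' }
Conflict for B: B → Y and B → ) g )
  Overlap: { ')' }
Conflict for Y: Y → ) L and Y → B )
  Overlap: { ')' }

Answer: Yes. B → '+' B L / B → Y on { '+' }; B → Y / B → ')' g ')' on { ')' }; Y → ')' L / Y → B ')' on { ')' }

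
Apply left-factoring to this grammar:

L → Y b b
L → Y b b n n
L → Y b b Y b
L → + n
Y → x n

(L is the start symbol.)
Left-factoring transforms A → αβ₁ | αβ₂ into A → αA' and A' → β₁ | β₂
(α is the longest common prefix among the alternatives). Repeat until
no nonterminal has two alternatives with a common prefix.

Round 1: L has alternatives sharing prefix 'Y b b'. Introduce L': L → Y b b L'
  Add: L' → ε
  Add: L' → n n
  Add: L' → Y b

No remaining common prefixes — done.

Resulting grammar:
L → Y b b L'
L' → ε
L' → n n
L' → Y b
L → + n
Y → x n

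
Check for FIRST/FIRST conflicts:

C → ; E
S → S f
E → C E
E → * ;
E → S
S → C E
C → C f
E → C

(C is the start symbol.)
Yes. C → ';' E / C → C f on { ';' }; S → S f / S → C E on { ';' }; E → C E / E → S on { ';' }; E → C E / E → C on { ';' }; E → S / E → C on { ';' }

A FIRST/FIRST conflict occurs when two productions N → α and N → β for the same non-terminal have FIRST(α) ∩ FIRST(β) ≠ ∅ (with ε ∈ FIRST of a nullable right-hand side, so two nullable alternatives also conflict).

FIRST sets of the non-terminals at (or reachable through a nullable prefix from) the front of some alternative:
  FIRST(C) = { ';' }
  FIRST(S) = { ';' }

Productions for C:
  C → ; E: FIRST = { ';' }
  C → C f: FIRST = { ';' }
Productions for S:
  S → S f: FIRST = { ';' }
  S → C E: FIRST = { ';' }
Productions for E:
  E → C E: FIRST = { ';' }
  E → * ;: FIRST = { '*' }
  E → S: FIRST = { ';' }
  E → C: FIRST = { ';' }

Conflict for C: C → ; E and C → C f
  Overlap: { ';' }
Conflict for S: S → S f and S → C E
  Overlap: { ';' }
Conflict for E: E → C E and E → S
  Overlap: { ';' }
Conflict for E: E → C E and E → C
  Overlap: { ';' }
Conflict for E: E → S and E → C
  Overlap: { ';' }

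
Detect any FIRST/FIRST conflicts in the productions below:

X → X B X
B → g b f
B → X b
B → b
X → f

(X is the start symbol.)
FIRST sets of the non-terminals at (or reachable through a nullable prefix from) the front of some alternative:
  FIRST(X) = { 'f' }

Productions for X:
  X → X B X: FIRST = { 'f' }
  X → f: FIRST = { 'f' }
Productions for B:
  B → g b f: FIRST = { 'g' }
  B → X b: FIRST = { 'f' }
  B → b: FIRST = { 'b' }

Conflict for X: X → X B X and X → f
  Overlap: { 'f' }

Answer: Yes. X → X B X / X → f on { 'f' }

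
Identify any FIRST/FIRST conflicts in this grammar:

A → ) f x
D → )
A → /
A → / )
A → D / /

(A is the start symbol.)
A FIRST/FIRST conflict occurs when two productions N → α and N → β for the same non-terminal have FIRST(α) ∩ FIRST(β) ≠ ∅ (with ε ∈ FIRST of a nullable right-hand side, so two nullable alternatives also conflict).

FIRST sets of the non-terminals at (or reachable through a nullable prefix from) the front of some alternative:
  FIRST(D) = { ')' }

Productions for A:
  A → ) f x: FIRST = { ')' }
  A → /: FIRST = { '/' }
  A → / ): FIRST = { '/' }
  A → D / /: FIRST = { ')' }
D has only one production, so no FIRST/FIRST conflict is possible there.

Conflict for A: A → ) f x and A → D / /
  Overlap: { ')' }
Conflict for A: A → / and A → / )
  Overlap: { '/' }

Answer: Yes. A → ')' f x / A → D '/' '/' on { ')' }; A → '/' / A → '/' ')' on { '/' }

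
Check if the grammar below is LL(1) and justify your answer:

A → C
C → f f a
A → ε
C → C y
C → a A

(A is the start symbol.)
A grammar is LL(1) if for each non-terminal N with multiple productions, the predict sets of those productions are pairwise disjoint, where PREDICT(N → α) = (FIRST(α) \ {ε}) ∪ (FOLLOW(N) if α ⇒* ε).

Relevant sets:
  FIRST(C) = { 'a', 'f' }
  FOLLOW(A) = { $, 'y' }

For A:
  PREDICT(A → C) = { 'a', 'f' }
  PREDICT(A → ε) = { $, 'y' }
For C:
  PREDICT(C → f f a) = { 'f' }
  PREDICT(C → C y) = { 'a', 'f' }
  PREDICT(C → a A) = { 'a' }

Conflict found: Predict set conflict for C: { 'f' }
The grammar is NOT LL(1).

Answer: No. Predict set conflict for C: { 'f' }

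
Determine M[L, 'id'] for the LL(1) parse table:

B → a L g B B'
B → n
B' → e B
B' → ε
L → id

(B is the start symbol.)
To find M[L, 'id'], we find productions for L where 'id' is in the predict set (PREDICT(N → α) = (FIRST(α) \ {ε}) ∪ (FOLLOW(N) if α ⇒* ε)).

L → id: PREDICT = { 'id' }
  'id' is in predict set, so this production goes in M[L, 'id']

M[L, 'id'] = L → id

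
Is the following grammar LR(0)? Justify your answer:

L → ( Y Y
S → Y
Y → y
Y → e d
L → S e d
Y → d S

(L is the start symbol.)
A grammar is LR(0) if no state in the canonical LR(0) collection has:
  - both a shift item (dot before a terminal) and a complete item (shift-reduce conflict), or
  - two or more complete items (reduce-reduce conflict; the accept item [L' → L .] counts as a complete item here).

Augment with L' → L and build the canonical LR(0) collection (I0 = CLOSURE({[L' → . L]}), then GOTO on every symbol after a dot until no new states appear). It has 14 states:
  I0: { [L → . ( Y Y], [L → . S e d], [L' → . L], [S → . Y], [Y → . d S], [Y → . e d], [Y → . y] }  — shift
  I1: { [L → ( . Y Y], [Y → . d S], [Y → . e d], [Y → . y] }  — shift
  I2: { [L' → L .] }  — accept
  I3: { [L → S . e d] }  — shift
  I4: { [S → Y .] }  — reduce
  I5: { [S → . Y], [Y → . d S], [Y → . e d], [Y → . y], [Y → d . S] }  — shift
  I6: { [Y → e . d] }  — shift
  I7: { [Y → y .] }  — reduce
  I8: { [Y → e d .] }  — reduce
  I9: { [Y → d S .] }  — reduce
  I10: { [L → S e . d] }  — shift
  I11: { [L → S e d .] }  — reduce
  I12: { [L → ( Y . Y], [Y → . d S], [Y → . e d], [Y → . y] }  — shift
  I13: { [L → ( Y Y .] }  — reduce

Every state is either a pure shift/goto state or contains exactly one complete item and nothing to shift — no conflicts. The grammar is LR(0).

Answer: Yes, the grammar is LR(0)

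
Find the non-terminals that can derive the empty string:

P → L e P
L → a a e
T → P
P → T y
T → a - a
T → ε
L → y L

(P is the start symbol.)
{ 'T' }

A non-terminal is nullable if it can derive ε (the empty string): either it has an ε-production, or it has a production whose right-hand side consists entirely of nullable non-terminals.

ε-productions: T → ε
So T is immediately nullable.
No further non-terminal can be added: every production for the remaining non-terminals contains a terminal or a non-nullable non-terminal.
Nullable = { 'T' }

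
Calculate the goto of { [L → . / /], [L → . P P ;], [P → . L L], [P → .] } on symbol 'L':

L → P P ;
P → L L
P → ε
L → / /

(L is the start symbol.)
GOTO(I, 'L') = CLOSURE({ [A → αX.β] : [A → α.Xβ] ∈ I, X = 'L' })

Items with dot before 'L', with the dot advanced:
  [P → . L L] → [P → L . L]
Closure of the advanced items:
  [P → L . L] has the dot before L: add [L → . P P ;], [L → . / /]
  [L → . P P ;] has the dot before P: add [P → . L L], [P → .]

GOTO = { [L → . / /], [L → . P P ;], [P → . L L], [P → .], [P → L . L] }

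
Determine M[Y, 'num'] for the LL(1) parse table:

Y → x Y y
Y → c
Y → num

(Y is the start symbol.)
Y → num

To find M[Y, 'num'], we find productions for Y where 'num' is in the predict set (PREDICT(N → α) = (FIRST(α) \ {ε}) ∪ (FOLLOW(N) if α ⇒* ε)).

Y → x Y y: PREDICT = { 'x' }
Y → c: PREDICT = { 'c' }
Y → num: PREDICT = { 'num' }
  'num' is in predict set, so this production goes in M[Y, 'num']

M[Y, 'num'] = Y → num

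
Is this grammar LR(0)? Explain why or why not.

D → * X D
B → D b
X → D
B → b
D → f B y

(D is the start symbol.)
Yes, the grammar is LR(0)

A grammar is LR(0) if no state in the canonical LR(0) collection has:
  - both a shift item (dot before a terminal) and a complete item (shift-reduce conflict), or
  - two or more complete items (reduce-reduce conflict; the accept item [D' → D .] counts as a complete item here).

Augment with D' → D and build the canonical LR(0) collection (I0 = CLOSURE({[D' → . D]}), then GOTO on every symbol after a dot until no new states appear). It has 12 states:
  I0: { [D → . * X D], [D → . f B y], [D' → . D] }  — shift
  I1: { [D → * . X D], [D → . * X D], [D → . f B y], [X → . D] }  — shift
  I2: { [D' → D .] }  — accept
  I3: { [B → . D b], [B → . b], [D → . * X D], [D → . f B y], [D → f . B y] }  — shift
  I4: { [D → f B . y] }  — shift
  I5: { [B → D . b] }  — shift
  I6: { [B → b .] }  — reduce
  I7: { [B → D b .] }  — reduce
  I8: { [D → f B y .] }  — reduce
  I9: { [X → D .] }  — reduce
  I10: { [D → * X . D], [D → . * X D], [D → . f B y] }  — shift
  I11: { [D → * X D .] }  — reduce

Every state is either a pure shift/goto state or contains exactly one complete item and nothing to shift — no conflicts. The grammar is LR(0).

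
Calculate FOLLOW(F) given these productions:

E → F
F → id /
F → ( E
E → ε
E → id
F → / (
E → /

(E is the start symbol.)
{ $ }

To compute FOLLOW(F), find every occurrence of F on a right-hand side N → α F β: add FIRST(β) \ {ε}, and if β is empty or nullable also add FOLLOW(N). Iterate to a fixed point.

In E → F: F is at the end, add FOLLOW(E)

The FOLLOW sets referred to above (computed the same way, to a fixed point):
  FOLLOW(E) = { $ }

Taking the union: FOLLOW(F) = { $ }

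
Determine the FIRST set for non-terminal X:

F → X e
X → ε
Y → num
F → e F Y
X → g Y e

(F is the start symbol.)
{ 'g', ε }

To compute FIRST(X), examine every production with X on the left-hand side, reading each right-hand side left to right until a non-nullable symbol is reached.

From X → ε:
  - ε-production, so ε ∈ FIRST(X)
From X → g Y e:
  - g is a terminal: add 'g' and stop

Collecting: FIRST(X) = { 'g', ε }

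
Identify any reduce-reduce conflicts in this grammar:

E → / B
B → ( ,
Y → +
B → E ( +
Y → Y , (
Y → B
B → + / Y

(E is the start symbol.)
No reduce-reduce conflicts

Augment with E' → E and build the canonical LR(0) collection (I0 = CLOSURE({[E' → . E]}), then GOTO on every symbol after a dot until no new states appear). It has 16 states:
  I0: { [E → . / B], [E' → . E] }  — shift
  I1: { [B → . ( ,], [B → . + / Y], [B → . E ( +], [E → . / B], [E → / . B] }  — shift
  I2: { [E' → E .] }  — accept
  I3: { [B → ( . ,] }  — shift
  I4: { [B → + . / Y] }  — shift
  I5: { [E → / B .] }  — reduce
  I6: { [B → E . ( +] }  — shift
  I7: { [B → E ( . +] }  — shift
  I8: { [B → E ( + .] }  — reduce
  I9: { [B → + / . Y], [B → . ( ,], [B → . + / Y], [B → . E ( +], [E → . / B], [Y → . +], [Y → . B], [Y → . Y , (] }  — shift
  I10: { [B → + . / Y], [Y → + .] }  — shift, reduce
  I11: { [Y → B .] }  — reduce
  I12: { [B → + / Y .], [Y → Y . , (] }  — shift, reduce
  I13: { [Y → Y , . (] }  — shift
  I14: { [Y → Y , ( .] }  — reduce
  I15: { [B → ( , .] }  — reduce

No state contains more than one complete item.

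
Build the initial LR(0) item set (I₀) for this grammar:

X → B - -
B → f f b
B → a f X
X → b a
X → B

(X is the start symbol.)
First, augment the grammar with X' → X
I₀ = CLOSURE({ [X' → . X] }):
  [X' → . X] has the dot before X: add [X → . B - -], [X → . b a], [X → . B]
  [X → . B - -] has the dot before B: add [B → . f f b], [B → . a f X]
No further items can be added.

I₀ = { [B → . a f X], [B → . f f b], [X → . B - -], [X → . B], [X → . b a], [X' → . X] }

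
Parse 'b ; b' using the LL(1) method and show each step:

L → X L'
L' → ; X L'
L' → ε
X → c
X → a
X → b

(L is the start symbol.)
LL(1) parsing maintains a stack (initially the start symbol over $) and the input. At each step: if the stack top is a terminal, match it against the current input token; if it is a non-terminal N, replace it with the RHS of M[N, lookahead] (the unique production whose predict set contains the lookahead).

Stack is shown with the top on the left.

Stack     Input    Action
-------------------------
L $       b ; b $  output L → X L'
X L' $    b ; b $  output X → b
b L' $    b ; b $  match 'b'
L' $      ; b $    output L' → ; X L'
; X L' $  ; b $    match ';'
X L' $    b $      output X → b
b L' $    b $      match 'b'
L' $      $        output L' → ε
$         $        accept

The string is accepted.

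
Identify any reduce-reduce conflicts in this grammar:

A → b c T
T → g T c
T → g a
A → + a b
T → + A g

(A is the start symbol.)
Augment with A' → A and build the canonical LR(0) collection (I0 = CLOSURE({[A' → . A]}), then GOTO on every symbol after a dot until no new states appear). It has 15 states:
  I0: { [A → . + a b], [A → . b c T], [A' → . A] }  — shift
  I1: { [A → + . a b] }  — shift
  I2: { [A' → A .] }  — accept
  I3: { [A → b . c T] }  — shift
  I4: { [A → b c . T], [T → . + A g], [T → . g T c], [T → . g a] }  — shift
  I5: { [A → . + a b], [A → . b c T], [T → + . A g] }  — shift
  I6: { [A → b c T .] }  — reduce
  I7: { [T → . + A g], [T → . g T c], [T → . g a], [T → g . T c], [T → g . a] }  — shift
  I8: { [T → g T . c] }  — shift
  I9: { [T → g a .] }  — reduce
  I10: { [T → g T c .] }  — reduce
  I11: { [T → + A . g] }  — shift
  I12: { [T → + A g .] }  — reduce
  I13: { [A → + a . b] }  — shift
  I14: { [A → + a b .] }  — reduce

No state contains more than one complete item.

Answer: No reduce-reduce conflicts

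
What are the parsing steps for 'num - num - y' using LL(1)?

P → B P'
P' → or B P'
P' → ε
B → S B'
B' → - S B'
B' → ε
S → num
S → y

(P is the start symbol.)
LL(1) parsing maintains a stack (initially the start symbol over $) and the input. At each step: if the stack top is a terminal, match it against the current input token; if it is a non-terminal N, replace it with the RHS of M[N, lookahead] (the unique production whose predict set contains the lookahead).

Stack is shown with the top on the left.

Stack        Input            Action
------------------------------------
P $          num - num - y $  output P → B P'
B P' $       num - num - y $  output B → S B'
S B' P' $    num - num - y $  output S → num
num B' P' $  num - num - y $  match 'num'
B' P' $      - num - y $      output B' → - S B'
- S B' P' $  - num - y $      match '-'
S B' P' $    num - y $        output S → num
num B' P' $  num - y $        match 'num'
B' P' $      - y $            output B' → - S B'
- S B' P' $  - y $            match '-'
S B' P' $    y $              output S → y
y B' P' $    y $              match 'y'
B' P' $      $                output B' → ε
P' $         $                output P' → ε
$            $                accept

The string is accepted.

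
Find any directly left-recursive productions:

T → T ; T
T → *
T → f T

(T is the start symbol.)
Yes, T is left-recursive

Direct left recursion occurs when N → N α for some non-terminal N (the right-hand side begins with the left-hand side itself).

T → T ; T: LEFT RECURSIVE (starts with T)
T → *: starts with '*'
T → f T: starts with f

The grammar has direct left recursion on: T.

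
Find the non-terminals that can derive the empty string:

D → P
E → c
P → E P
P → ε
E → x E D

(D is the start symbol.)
{ 'D', 'P' }

ε-productions: P → ε
So P is immediately nullable.
D → P: every symbol on the right is nullable, so D is nullable too.
No further non-terminal can be added: every production for the remaining non-terminals contains a terminal or a non-nullable non-terminal.
Nullable = { 'D', 'P' }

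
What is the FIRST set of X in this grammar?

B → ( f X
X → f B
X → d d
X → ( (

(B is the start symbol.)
From X → f B:
  - f is a terminal: add 'f' and stop
From X → d d:
  - d is a terminal: add 'd' and stop
From X → ( (:
  - '(' is a terminal: add '(' and stop

Collecting: FIRST(X) = { '(', 'd', 'f' }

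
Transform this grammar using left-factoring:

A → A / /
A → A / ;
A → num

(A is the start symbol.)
A → A / A'
A' → /
A' → ;
A → num

Left-factoring transforms A → αβ₁ | αβ₂ into A → αA' and A' → β₁ | β₂
(α is the longest common prefix among the alternatives). Repeat until
no nonterminal has two alternatives with a common prefix.

Round 1: A has alternatives sharing prefix 'A /'. Introduce A': A → A / A'
  Add: A' → /
  Add: A' → ;

No remaining common prefixes — done.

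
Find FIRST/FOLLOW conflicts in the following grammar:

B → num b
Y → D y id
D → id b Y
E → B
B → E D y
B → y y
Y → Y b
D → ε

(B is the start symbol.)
A FIRST/FOLLOW conflict occurs when a non-terminal N has a nullable alternative N → β (β ⇒* ε) and another alternative N → α with FIRST(α) ∩ FOLLOW(N) ≠ ∅: on such a lookahead the parser cannot decide between expanding α and letting N vanish via β.

Nullable non-terminals: D.

D: nullable alternative(s) D → ε; FOLLOW(D) = { 'y' }
  D → id b Y: FIRST \ {ε} = { 'id' } — disjoint from FOLLOW(D)
  D → ε: FIRST \ {ε} = { } — this is the only nullable alternative, skip

B, E, Y have no nullable alternative, so no FIRST/FOLLOW check is needed there.

No FIRST/FOLLOW conflicts found.

Answer: No FIRST/FOLLOW conflicts.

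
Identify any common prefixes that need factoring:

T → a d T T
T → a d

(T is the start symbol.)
Left-factoring is needed when two productions for the same non-terminal
share a common prefix on the right-hand side.

Productions for T:
  T → a d T T
  T → a d

Found common prefix 'a d' in productions for T

Answer: Yes, T has productions with common prefix 'a d'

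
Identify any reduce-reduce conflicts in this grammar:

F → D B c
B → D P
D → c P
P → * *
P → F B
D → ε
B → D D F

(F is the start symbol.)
Yes — I15: [B → D D F .] vs [D → .]

A reduce-reduce conflict occurs when an LR(0) state has two complete items [A → α .] and [B → β .] — both call for a reduction, and with no lookahead the parser cannot choose between them.

Augment with F' → F and build the canonical LR(0) collection (I0 = CLOSURE({[F' → . F]}), then GOTO on every symbol after a dot until no new states appear). It has 18 states:
  I0: { [D → . c P], [D → .], [F → . D B c], [F' → . F] }  — shift, reduce
  I1: { [B → . D D F], [B → . D P], [D → . c P], [D → .], [F → D . B c] }  — shift, reduce
  I2: { [F' → F .] }  — accept
  I3: { [D → . c P], [D → .], [D → c . P], [F → . D B c], [P → . * *], [P → . F B] }  — shift, reduce
  I4: { [P → * . *] }  — shift
  I5: { [B → . D D F], [B → . D P], [D → . c P], [D → .], [P → F . B] }  — shift, reduce
  I6: { [D → c P .] }  — reduce
  I7: { [P → F B .] }  — reduce
  I8: { [B → D . D F], [B → D . P], [D → . c P], [D → .], [F → . D B c], [P → . * *], [P → . F B] }  — shift, reduce
  I9: { [B → . D D F], [B → . D P], [B → D D . F], [D → . c P], [D → .], [F → . D B c], [F → D . B c] }  — shift, reduce
  I10: { [B → D P .] }  — reduce
  I11: { [F → D B . c] }  — shift
  I12: { [B → . D D F], [B → . D P], [B → D . D F], [B → D . P], [D → . c P], [D → .], [F → . D B c], [F → D . B c], [P → . * *], [P → . F B] }  — shift, reduce
  I13: { [B → D D F .] }  — reduce
  I14: { [B → . D D F], [B → . D P], [B → D . D F], [B → D . P], [B → D D . F], [D → . c P], [D → .], [F → . D B c], [F → D . B c], [P → . * *], [P → . F B] }  — shift, reduce
  I15: { [B → . D D F], [B → . D P], [B → D D F .], [D → . c P], [D → .], [P → F . B] }  — shift, 2 reduces
  I16: { [F → D B c .] }  — reduce
  I17: { [P → * * .] }  — reduce

I15 contains complete items [B → D D F .], [D → .] — reduce-reduce conflict.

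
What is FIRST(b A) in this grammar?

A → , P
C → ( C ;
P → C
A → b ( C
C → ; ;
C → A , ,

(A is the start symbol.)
To compute FIRST(b A), process the symbols left to right:
Symbol b is a terminal. Add 'b' and stop.
FIRST(b A) = { 'b' }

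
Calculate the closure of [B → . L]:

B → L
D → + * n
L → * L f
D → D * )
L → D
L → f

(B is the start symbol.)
{ [B → . L], [D → . + * n], [D → . D * )], [L → . * L f], [L → . D], [L → . f] }

To compute CLOSURE, for each item [A → α.Bβ] where B is a non-terminal, add [B → .γ] for all productions B → γ; repeat for the newly added items until nothing changes.

Start with: [B → . L]
  [B → . L] has the dot before L: add [L → . * L f], [L → . D], [L → . f]
  [L → . D] has the dot before D: add [D → . + * n], [D → . D * )]
No further items can be added.

CLOSURE = { [B → . L], [D → . + * n], [D → . D * )], [L → . * L f], [L → . D], [L → . f] }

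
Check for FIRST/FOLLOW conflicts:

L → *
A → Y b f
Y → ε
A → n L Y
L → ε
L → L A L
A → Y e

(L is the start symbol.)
A FIRST/FOLLOW conflict occurs when a non-terminal N has a nullable alternative N → β (β ⇒* ε) and another alternative N → α with FIRST(α) ∩ FOLLOW(N) ≠ ∅: on such a lookahead the parser cannot decide between expanding α and letting N vanish via β.

Nullable non-terminals: L, Y.
FIRST sets used below: FIRST(L) = { '*', 'b', 'e', 'n', ε }, FIRST(A) = { 'b', 'e', 'n' }

L: nullable alternative(s) L → ε; FOLLOW(L) = { $, '*', 'b', 'e', 'n' }
  L → *: FIRST \ {ε} = { '*' } — overlaps FOLLOW(L) on { '*' }: CONFLICT
  L → ε: FIRST \ {ε} = { } — this is the only nullable alternative, skip
  L → L A L: FIRST \ {ε} = { '*', 'b', 'e', 'n' } — overlaps FOLLOW(L) on { '*', 'b', 'e', 'n' }: CONFLICT
Y has a nullable alternative but only one production, so nothing to check.

A has no nullable alternative, so no FIRST/FOLLOW check is needed there.

So the grammar has 2 FIRST/FOLLOW conflicts (marked CONFLICT above).

Answer: Yes. L → '*' with FOLLOW(L) on { '*' }; L → L A L with FOLLOW(L) on { '*', 'b', 'e', 'n' }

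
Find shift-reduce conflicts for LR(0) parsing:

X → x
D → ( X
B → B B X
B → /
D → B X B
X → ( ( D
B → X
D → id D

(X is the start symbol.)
Yes — I13: [B → X .] vs [B → . /]; I14: [D → B X B .] vs [B → . /]

Augment with X' → X and build the canonical LR(0) collection (I0 = CLOSURE({[X' → . X]}), then GOTO on every symbol after a dot until no new states appear). It has 20 states:
  I0: { [X → . ( ( D], [X → . x], [X' → . X] }  — shift
  I1: { [X → ( . ( D] }  — shift
  I2: { [X' → X .] }  — accept
  I3: { [X → x .] }  — reduce
  I4: { [B → . /], [B → . B B X], [B → . X], [D → . ( X], [D → . B X B], [D → . id D], [X → ( ( . D], [X → . ( ( D], [X → . x] }  — shift
  I5: { [D → ( . X], [X → ( . ( D], [X → . ( ( D], [X → . x] }  — shift
  I6: { [B → / .] }  — reduce
  I7: { [B → . /], [B → . B B X], [B → . X], [B → B . B X], [D → B . X B], [X → . ( ( D], [X → . x] }  — shift
  I8: { [X → ( ( D .] }  — reduce
  I9: { [B → X .] }  — reduce
  I10: { [B → . /], [B → . B B X], [B → . X], [D → . ( X], [D → . B X B], [D → . id D], [D → id . D], [X → . ( ( D], [X → . x] }  — shift
  I11: { [D → id D .] }  — reduce
  I12: { [B → . /], [B → . B B X], [B → . X], [B → B . B X], [B → B B . X], [X → . ( ( D], [X → . x] }  — shift
  I13: { [B → . /], [B → . B B X], [B → . X], [B → X .], [D → B X . B], [X → . ( ( D], [X → . x] }  — shift, reduce
  I14: { [B → . /], [B → . B B X], [B → . X], [B → B . B X], [D → B X B .], [X → . ( ( D], [X → . x] }  — shift, reduce
  I15: { [B → B B X .], [B → X .] }  — 2 reduces
  I16: { [B → . /], [B → . B B X], [B → . X], [D → . ( X], [D → . B X B], [D → . id D], [X → ( ( . D], [X → ( . ( D], [X → . ( ( D], [X → . x] }  — shift
  I17: { [D → ( X .] }  — reduce
  I18: { [B → . /], [B → . B B X], [B → . X], [D → ( . X], [D → . ( X], [D → . B X B], [D → . id D], [X → ( ( . D], [X → ( . ( D], [X → . ( ( D], [X → . x] }  — shift
  I19: { [B → X .], [D → ( X .] }  — 2 reduces

I13 contains reduce item [B → X .] and shift items [B → . /], [X → . ( ( D], [X → . x] — shift-reduce conflict.
I14 contains reduce item [D → B X B .] and shift items [B → . /], [X → . ( ( D], [X → . x] — shift-reduce conflict.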